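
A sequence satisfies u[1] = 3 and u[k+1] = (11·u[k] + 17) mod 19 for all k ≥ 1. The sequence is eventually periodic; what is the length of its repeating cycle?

3

Computing terms: u[1] = 3,  u[2] = 12,  u[3] = 16,  u[4] = 3.
The sequence repeats with period 3.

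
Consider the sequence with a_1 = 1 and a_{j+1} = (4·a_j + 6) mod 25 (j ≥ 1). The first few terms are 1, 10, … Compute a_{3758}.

a_1 = 1,  a_2 = 10,  a_3 = 21,  a_4 = 15,  a_5 = 16,  a_6 = 20,  a_7 = 11,  a_8 = 0,  a_9 = 6,  a_{10} = 5,  a_{11} = 1.
The sequence repeats with period 10.
(3758 - 1) mod 10 = 7, so a_{3758} = a_8 = 0.

0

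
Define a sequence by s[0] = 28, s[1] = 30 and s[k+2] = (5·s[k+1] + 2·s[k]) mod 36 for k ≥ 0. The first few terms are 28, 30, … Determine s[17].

26

We have s[0] = 28, s[1] = 30, s[2] = 26, s[3] = 10, s[4] = 30, s[5] = 26.
Since (s[4], s[5]) = (s[1], s[2]) = (30, 26) (two consecutive terms determine the rest), the sequence is eventually periodic: after a pre-period of length 1 it cycles with period 3.
For k ≥ 1, s[k] depends only on (k - 1) mod 3. (17 - 1) mod 3 = 1, so s[17] = s[2] = 26.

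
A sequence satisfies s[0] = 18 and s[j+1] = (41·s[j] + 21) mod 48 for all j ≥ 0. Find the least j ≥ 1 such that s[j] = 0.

Listing terms: s[0] = 18; s[1] = 39; s[2] = 36; s[3] = 9; s[4] = 6; s[5] = 27; s[6] = 24; s[7] = 45; s[8] = 42; s[9] = 15; s[10] = 12; s[11] = 33; s[12] = 30; s[13] = 3; s[14] = 0; s[15] = 21; s[16] = 18.
Since s[16] = s[0] = 18, the sequence is periodic with period 16.
The value 0 first appears (with j ≥ 1) at s[14].

14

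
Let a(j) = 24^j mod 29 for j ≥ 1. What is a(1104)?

Listing terms: a(1) = 24, a(2) = 25, a(3) = 20, a(4) = 16, a(5) = 7, a(6) = 23, a(7) = 1, a(8) = 24.
Since a(8) = a(1) = 24, the sequence is periodic with period 7.
So a(1104) = a(1 + ((1104-1) mod 7)) = a(5) = 7.

7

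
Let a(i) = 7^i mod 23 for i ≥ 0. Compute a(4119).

Computing terms: a(0) = 1; a(1) = 7; a(2) = 3; a(3) = 21; a(4) = 9; a(5) = 17; a(6) = 4; a(7) = 5; a(8) = 12; a(9) = 15; a(10) = 13; a(11) = 22; a(12) = 16; a(13) = 20; a(14) = 2; a(15) = 14; a(16) = 6; a(17) = 19; a(18) = 18; a(19) = 11; a(20) = 8; a(21) = 10; a(22) = 1.
The sequence repeats with period 22.
(4119 - 0) mod 22 = 5, so a(4119) = a(5) = 17.

17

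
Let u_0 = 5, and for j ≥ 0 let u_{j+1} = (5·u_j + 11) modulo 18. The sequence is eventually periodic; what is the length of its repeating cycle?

6

Computing terms: u_0 = 5,  u_1 = 0,  u_2 = 11,  u_3 = 12,  u_4 = 17,  u_5 = 6,  u_6 = 5.
The sequence repeats with period 6.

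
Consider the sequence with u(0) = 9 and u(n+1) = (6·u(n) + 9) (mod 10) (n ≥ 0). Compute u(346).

3

We have u(0) = 9; u(1) = 3; u(2) = 7; u(3) = 1; u(4) = 5; u(5) = 9.
The sequence repeats with period 5.
So u(346) = u(0 + ((346-0) mod 5)) = u(1) = 3.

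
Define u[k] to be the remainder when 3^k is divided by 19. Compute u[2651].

Listing terms: u[1] = 3; u[2] = 9; u[3] = 8; u[4] = 5; u[5] = 15; u[6] = 7; u[7] = 2; u[8] = 6; u[9] = 18; u[10] = 16; u[11] = 10; u[12] = 11; u[13] = 14; u[14] = 4; u[15] = 12; u[16] = 17; u[17] = 13; u[18] = 1; u[19] = 3.
The sequence repeats with period 18.
(2651 - 1) mod 18 = 4, so u[2651] = u[5] = 15.

15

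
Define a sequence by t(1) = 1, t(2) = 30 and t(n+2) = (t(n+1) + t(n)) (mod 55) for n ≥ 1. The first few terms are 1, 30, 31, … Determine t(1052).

Computing terms: t(1) = 1,  t(2) = 30,  t(3) = 31,  t(4) = 6,  t(5) = 37,  t(6) = 43,  t(7) = 25,  t(8) = 13,  t(9) = 38,  t(10) = 51,  t(11) = 34,  t(12) = 30,  t(13) = 9,  t(14) = 39,  t(15) = 48,  t(16) = 32,  t(17) = 25,  t(18) = 2,  t(19) = 27,  t(20) = 29,  t(21) = 1,  t(22) = 30.
Since (t(21), t(22)) = (t(1), t(2)) = (1, 30) (two consecutive terms determine the rest), the sequence is periodic with period 20.
(1052 - 1) mod 20 = 11, so t(1052) = t(12) = 30.

30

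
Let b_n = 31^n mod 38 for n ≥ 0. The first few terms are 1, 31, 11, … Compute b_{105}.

37

Listing terms: b_0 = 1,  b_1 = 31,  b_2 = 11,  b_3 = 37,  b_4 = 7,  b_5 = 27,  b_6 = 1.
Since b_6 = b_0 = 1, the sequence is periodic with period 6.
(105 - 0) mod 6 = 3, so b_{105} = b_3 = 37.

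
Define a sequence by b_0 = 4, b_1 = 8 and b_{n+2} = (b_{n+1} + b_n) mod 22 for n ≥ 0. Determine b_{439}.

We have b_0 = 4,  b_1 = 8,  b_2 = 12,  b_3 = 20,  b_4 = 10,  b_5 = 8,  b_6 = 18,  b_7 = 4,  b_8 = 0,  b_9 = 4,  b_{10} = 4,  b_{11} = 8.
Since (b_{10}, b_{11}) = (b_0, b_1) = (4, 8) (two consecutive terms determine the rest), the sequence is periodic with period 10.
(439 - 0) mod 10 = 9, so b_{439} = b_9 = 4.

4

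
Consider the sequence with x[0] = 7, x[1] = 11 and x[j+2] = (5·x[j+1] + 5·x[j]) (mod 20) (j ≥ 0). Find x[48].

Listing terms: x[0] = 7, x[1] = 11, x[2] = 10, x[3] = 5, x[4] = 15, x[5] = 0, x[6] = 15, x[7] = 15, x[8] = 10, x[9] = 5.
Since (x[8], x[9]) = (x[2], x[3]) = (10, 5) (two consecutive terms determine the rest), the sequence is eventually periodic: after a pre-period of length 2 it cycles with period 6.
For j ≥ 2, x[j] depends only on (j - 2) mod 6. (48 - 2) mod 6 = 4, so x[48] = x[6] = 15.

15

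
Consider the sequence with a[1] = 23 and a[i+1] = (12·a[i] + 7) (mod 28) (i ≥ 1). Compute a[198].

Computing terms: a[1] = 23; a[2] = 3; a[3] = 15; a[4] = 19; a[5] = 11; a[6] = 27; a[7] = 23.
Since a[7] = a[1] = 23, the sequence is periodic with period 6.
(198 - 1) mod 6 = 5, so a[198] = a[6] = 27.

27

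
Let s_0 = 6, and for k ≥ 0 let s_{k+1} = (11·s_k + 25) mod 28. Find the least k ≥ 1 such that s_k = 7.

Listing terms: s_0 = 6, s_1 = 7, s_2 = 18, s_3 = 27, s_4 = 14, s_5 = 11, s_6 = 6.
Since s_6 = s_0 = 6, the sequence is periodic with period 6.
The value 7 first appears (with k ≥ 1) at s_1.

1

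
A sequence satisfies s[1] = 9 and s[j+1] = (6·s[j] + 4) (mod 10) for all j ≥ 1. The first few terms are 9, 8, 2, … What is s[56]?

We have s[1] = 9,  s[2] = 8,  s[3] = 2,  s[4] = 6,  s[5] = 0,  s[6] = 4,  s[7] = 8.
Since s[7] = s[2] = 8, the sequence is eventually periodic: after a pre-period of length 1 it cycles with period 5.
For j ≥ 2, s[j] depends only on (j - 2) mod 5. (56 - 2) mod 5 = 4, so s[56] = s[6] = 4.

4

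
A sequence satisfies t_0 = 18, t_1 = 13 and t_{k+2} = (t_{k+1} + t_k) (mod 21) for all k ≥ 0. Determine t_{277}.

t_0 = 18, t_1 = 13, t_2 = 10, t_3 = 2, t_4 = 12, t_5 = 14, t_6 = 5, t_7 = 19, t_8 = 3, t_9 = 1, t_{10} = 4, t_{11} = 5, t_{12} = 9, t_{13} = 14, t_{14} = 2, t_{15} = 16, t_{16} = 18, t_{17} = 13.
Since (t_{16}, t_{17}) = (t_0, t_1) = (18, 13) (two consecutive terms determine the rest), the sequence is periodic with period 16.
So t_{277} = t_{0 + ((277-0) mod 16)} = t_5 = 14.

14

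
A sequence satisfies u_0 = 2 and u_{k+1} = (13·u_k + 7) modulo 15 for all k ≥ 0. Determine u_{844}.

Listing terms: u_0 = 2,  u_1 = 3,  u_2 = 1,  u_3 = 5,  u_4 = 12,  u_5 = 13,  u_6 = 11,  u_7 = 0,  u_8 = 7,  u_9 = 8,  u_{10} = 6,  u_{11} = 10,  u_{12} = 2.
Since u_{12} = u_0 = 2, the sequence is periodic with period 12.
So u_{844} = u_{0 + ((844-0) mod 12)} = u_4 = 12.

12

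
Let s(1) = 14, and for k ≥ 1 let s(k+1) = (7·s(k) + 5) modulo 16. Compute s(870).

7

We have s(1) = 14,  s(2) = 7,  s(3) = 6,  s(4) = 15,  s(5) = 14.
The sequence repeats with period 4.
So s(870) = s(1 + ((870-1) mod 4)) = s(2) = 7.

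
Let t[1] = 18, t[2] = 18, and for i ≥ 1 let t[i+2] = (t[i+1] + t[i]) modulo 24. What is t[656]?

Listing terms: t[1] = 18, t[2] = 18, t[3] = 12, t[4] = 6, t[5] = 18, t[6] = 0, t[7] = 18, t[8] = 18.
Since (t[7], t[8]) = (t[1], t[2]) = (18, 18) (two consecutive terms determine the rest), the sequence is periodic with period 6.
(656 - 1) mod 6 = 1, so t[656] = t[2] = 18.

18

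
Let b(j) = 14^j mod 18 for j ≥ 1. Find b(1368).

Computing terms: b(1) = 14; b(2) = 16; b(3) = 8; b(4) = 4; b(5) = 2; b(6) = 10; b(7) = 14.
The sequence repeats with period 6.
So b(1368) = b(1 + ((1368-1) mod 6)) = b(6) = 10.

10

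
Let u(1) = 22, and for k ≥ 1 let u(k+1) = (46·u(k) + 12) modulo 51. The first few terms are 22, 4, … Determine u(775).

25

u(1) = 22, u(2) = 4, u(3) = 43, u(4) = 1, u(5) = 7, u(6) = 28, u(7) = 25, u(8) = 40, u(9) = 16, u(10) = 34, u(11) = 46, u(12) = 37, u(13) = 31, u(14) = 10, u(15) = 13, u(16) = 49, u(17) = 22.
Since u(17) = u(1) = 22, the sequence is periodic with period 16.
(775 - 1) mod 16 = 6, so u(775) = u(7) = 25.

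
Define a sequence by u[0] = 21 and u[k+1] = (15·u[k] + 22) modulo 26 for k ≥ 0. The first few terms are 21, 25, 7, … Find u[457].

25

Listing terms: u[0] = 21; u[1] = 25; u[2] = 7; u[3] = 23; u[4] = 3; u[5] = 15; u[6] = 13; u[7] = 9; u[8] = 1; u[9] = 11; u[10] = 5; u[11] = 19; u[12] = 21.
The sequence repeats with period 12.
So u[457] = u[0 + ((457-0) mod 12)] = u[1] = 25.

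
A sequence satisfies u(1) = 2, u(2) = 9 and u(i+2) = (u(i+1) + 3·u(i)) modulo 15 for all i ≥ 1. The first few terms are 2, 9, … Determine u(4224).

9

We have u(1) = 2; u(2) = 9; u(3) = 0; u(4) = 12; u(5) = 12; u(6) = 3; u(7) = 9; u(8) = 3; u(9) = 0; u(10) = 9; u(11) = 9; u(12) = 6; u(13) = 3; u(14) = 6; u(15) = 0; u(16) = 3; u(17) = 3; u(18) = 12; u(19) = 6; u(20) = 12; u(21) = 0; u(22) = 6; u(23) = 6; u(24) = 9; u(25) = 12; u(26) = 9; u(27) = 0.
Since (u(26), u(27)) = (u(2), u(3)) = (9, 0) (two consecutive terms determine the rest), the sequence is eventually periodic: after a pre-period of length 1 it cycles with period 24.
For i ≥ 2, u(i) depends only on (i - 2) mod 24. (4224 - 2) mod 24 = 22, so u(4224) = u(24) = 9.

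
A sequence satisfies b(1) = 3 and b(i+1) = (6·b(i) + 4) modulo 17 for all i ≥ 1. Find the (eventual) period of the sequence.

b(1) = 3; b(2) = 5; b(3) = 0; b(4) = 4; b(5) = 11; b(6) = 2; b(7) = 16; b(8) = 15; b(9) = 9; b(10) = 7; b(11) = 12; b(12) = 8; b(13) = 1; b(14) = 10; b(15) = 13; b(16) = 14; b(17) = 3.
Since b(17) = b(1) = 3, the sequence is periodic with period 16.

16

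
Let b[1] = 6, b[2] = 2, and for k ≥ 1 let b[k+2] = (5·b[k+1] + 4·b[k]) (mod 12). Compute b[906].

Computing terms: b[1] = 6; b[2] = 2; b[3] = 10; b[4] = 10; b[5] = 6; b[6] = 10; b[7] = 2; b[8] = 2; b[9] = 6; b[10] = 2.
The sequence repeats with period 8.
(906 - 1) mod 8 = 1, so b[906] = b[2] = 2.

2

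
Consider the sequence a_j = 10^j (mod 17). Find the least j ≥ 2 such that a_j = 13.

Computing terms: a_1 = 10; a_2 = 15; a_3 = 14; a_4 = 4; a_5 = 6; a_6 = 9; a_7 = 5; a_8 = 16; a_9 = 7; a_{10} = 2; a_{11} = 3; a_{12} = 13; a_{13} = 11; a_{14} = 8; a_{15} = 12; a_{16} = 1; a_{17} = 10.
The sequence repeats with period 16.
The value 13 first appears (with j ≥ 2) at a_{12}.

12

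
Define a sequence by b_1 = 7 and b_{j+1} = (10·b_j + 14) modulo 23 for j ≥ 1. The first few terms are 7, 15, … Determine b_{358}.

0

Listing terms: b_1 = 7, b_2 = 15, b_3 = 3, b_4 = 21, b_5 = 17, b_6 = 0, b_7 = 14, b_8 = 16, b_9 = 13, b_{10} = 6, b_{11} = 5, b_{12} = 18, b_{13} = 10, b_{14} = 22, b_{15} = 4, b_{16} = 8, b_{17} = 2, b_{18} = 11, b_{19} = 9, b_{20} = 12, b_{21} = 19, b_{22} = 20, b_{23} = 7.
The sequence repeats with period 22.
So b_{358} = b_{1 + ((358-1) mod 22)} = b_6 = 0.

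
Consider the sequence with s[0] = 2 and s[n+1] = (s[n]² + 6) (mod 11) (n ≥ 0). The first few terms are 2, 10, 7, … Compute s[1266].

We have s[0] = 2; s[1] = 10; s[2] = 7; s[3] = 0; s[4] = 6; s[5] = 9; s[6] = 10.
Since s[6] = s[1] = 10, the sequence is eventually periodic: after a pre-period of length 1 it cycles with period 5.
For n ≥ 1, s[n] depends only on (n - 1) mod 5. (1266 - 1) mod 5 = 0, so s[1266] = s[1] = 10.

10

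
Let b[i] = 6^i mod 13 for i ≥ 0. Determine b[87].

We have b[0] = 1, b[1] = 6, b[2] = 10, b[3] = 8, b[4] = 9, b[5] = 2, b[6] = 12, b[7] = 7, b[8] = 3, b[9] = 5, b[10] = 4, b[11] = 11, b[12] = 1.
The sequence repeats with period 12.
(87 - 0) mod 12 = 3, so b[87] = b[3] = 8.

8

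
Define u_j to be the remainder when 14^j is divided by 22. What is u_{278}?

16

We have u_0 = 1, u_1 = 14, u_2 = 20, u_3 = 16, u_4 = 4, u_5 = 12, u_6 = 14.
Since u_6 = u_1 = 14, the sequence is eventually periodic: after a pre-period of length 1 it cycles with period 5.
For j ≥ 1, u_j depends only on (j - 1) mod 5. (278 - 1) mod 5 = 2, so u_{278} = u_3 = 16.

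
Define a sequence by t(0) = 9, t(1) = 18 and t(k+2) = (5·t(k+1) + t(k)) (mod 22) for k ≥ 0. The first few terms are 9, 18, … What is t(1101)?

1

Listing terms: t(0) = 9, t(1) = 18, t(2) = 11, t(3) = 7, t(4) = 2, t(5) = 17, t(6) = 21, t(7) = 12, t(8) = 15, t(9) = 21, t(10) = 10, t(11) = 5, t(12) = 13, t(13) = 4, t(14) = 11, t(15) = 15, t(16) = 20, t(17) = 5, t(18) = 1, t(19) = 10, t(20) = 7, t(21) = 1, t(22) = 12, t(23) = 17, t(24) = 9, t(25) = 18.
Since (t(24), t(25)) = (t(0), t(1)) = (9, 18) (two consecutive terms determine the rest), the sequence is periodic with period 24.
(1101 - 0) mod 24 = 21, so t(1101) = t(21) = 1.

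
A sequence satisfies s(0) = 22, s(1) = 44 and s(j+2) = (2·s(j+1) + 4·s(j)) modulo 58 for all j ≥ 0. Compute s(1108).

56

Computing terms: s(0) = 22,  s(1) = 44,  s(2) = 2,  s(3) = 6,  s(4) = 20,  s(5) = 6,  s(6) = 34,  s(7) = 34,  s(8) = 30,  s(9) = 22,  s(10) = 48,  s(11) = 10,  s(12) = 38,  s(13) = 0,  s(14) = 36,  s(15) = 14,  s(16) = 56,  s(17) = 52,  s(18) = 38,  s(19) = 52,  s(20) = 24,  s(21) = 24,  s(22) = 28,  s(23) = 36,  s(24) = 10,  s(25) = 48,  s(26) = 20,  s(27) = 0,  s(28) = 22,  s(29) = 44.
Since (s(28), s(29)) = (s(0), s(1)) = (22, 44) (two consecutive terms determine the rest), the sequence is periodic with period 28.
(1108 - 0) mod 28 = 16, so s(1108) = s(16) = 56.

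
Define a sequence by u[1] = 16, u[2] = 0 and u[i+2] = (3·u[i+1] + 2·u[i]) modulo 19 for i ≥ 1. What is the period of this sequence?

18

u[1] = 16, u[2] = 0, u[3] = 13, u[4] = 1, u[5] = 10, u[6] = 13, u[7] = 2, u[8] = 13, u[9] = 5, u[10] = 3, u[11] = 0, u[12] = 6, u[13] = 18, u[14] = 9, u[15] = 6, u[16] = 17, u[17] = 6, u[18] = 14, u[19] = 16, u[20] = 0.
The sequence repeats with period 18.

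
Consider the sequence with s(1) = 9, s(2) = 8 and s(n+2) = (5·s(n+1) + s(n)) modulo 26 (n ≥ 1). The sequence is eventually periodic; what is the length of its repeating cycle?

12

s(1) = 9; s(2) = 8; s(3) = 23; s(4) = 19; s(5) = 14; s(6) = 11; s(7) = 17; s(8) = 18; s(9) = 3; s(10) = 7; s(11) = 12; s(12) = 15; s(13) = 9; s(14) = 8.
Since (s(13), s(14)) = (s(1), s(2)) = (9, 8) (two consecutive terms determine the rest), the sequence is periodic with period 12.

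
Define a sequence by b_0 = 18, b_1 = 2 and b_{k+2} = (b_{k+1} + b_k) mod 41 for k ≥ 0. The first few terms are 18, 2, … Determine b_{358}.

34

Listing terms: b_0 = 18,  b_1 = 2,  b_2 = 20,  b_3 = 22,  b_4 = 1,  b_5 = 23,  b_6 = 24,  b_7 = 6,  b_8 = 30,  b_9 = 36,  b_{10} = 25,  b_{11} = 20,  b_{12} = 4,  b_{13} = 24,  b_{14} = 28,  b_{15} = 11,  b_{16} = 39,  b_{17} = 9,  b_{18} = 7,  b_{19} = 16,  b_{20} = 23,  b_{21} = 39,  b_{22} = 21,  b_{23} = 19,  b_{24} = 40,  b_{25} = 18,  b_{26} = 17,  b_{27} = 35,  b_{28} = 11,  b_{29} = 5,  b_{30} = 16,  b_{31} = 21,  b_{32} = 37,  b_{33} = 17,  b_{34} = 13,  b_{35} = 30,  b_{36} = 2,  b_{37} = 32,  b_{38} = 34,  b_{39} = 25,  b_{40} = 18,  b_{41} = 2.
The sequence repeats with period 40.
So b_{358} = b_{0 + ((358-0) mod 40)} = b_{38} = 34.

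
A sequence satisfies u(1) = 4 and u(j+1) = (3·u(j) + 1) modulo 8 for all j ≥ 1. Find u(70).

5

Listing terms: u(1) = 4,  u(2) = 5,  u(3) = 0,  u(4) = 1,  u(5) = 4.
Since u(5) = u(1) = 4, the sequence is periodic with period 4.
So u(70) = u(1 + ((70-1) mod 4)) = u(2) = 5.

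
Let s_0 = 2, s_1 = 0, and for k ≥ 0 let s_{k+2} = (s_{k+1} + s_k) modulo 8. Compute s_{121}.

Listing terms: s_0 = 2; s_1 = 0; s_2 = 2; s_3 = 2; s_4 = 4; s_5 = 6; s_6 = 2; s_7 = 0.
The sequence repeats with period 6.
So s_{121} = s_{0 + ((121-0) mod 6)} = s_1 = 0.

0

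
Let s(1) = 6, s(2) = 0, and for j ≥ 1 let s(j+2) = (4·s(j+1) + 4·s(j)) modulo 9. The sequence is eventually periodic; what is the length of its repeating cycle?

8

We have s(1) = 6; s(2) = 0; s(3) = 6; s(4) = 6; s(5) = 3; s(6) = 0; s(7) = 3; s(8) = 3; s(9) = 6; s(10) = 0.
The sequence repeats with period 8.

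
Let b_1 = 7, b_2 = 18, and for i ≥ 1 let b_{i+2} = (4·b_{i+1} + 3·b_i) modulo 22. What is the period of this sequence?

40

Computing terms: b_1 = 7; b_2 = 18; b_3 = 5; b_4 = 8; b_5 = 3; b_6 = 14; b_7 = 21; b_8 = 16; b_9 = 17; b_{10} = 6; b_{11} = 9; b_{12} = 10; b_{13} = 1; b_{14} = 12; b_{15} = 7; b_{16} = 20; b_{17} = 13; b_{18} = 2; b_{19} = 3; b_{20} = 18; b_{21} = 15; b_{22} = 4; b_{23} = 17; b_{24} = 14; b_{25} = 19; b_{26} = 8; b_{27} = 1; b_{28} = 6; b_{29} = 5; b_{30} = 16; b_{31} = 13; b_{32} = 12; b_{33} = 21; b_{34} = 10; b_{35} = 15; b_{36} = 2; b_{37} = 9; b_{38} = 20; b_{39} = 19; b_{40} = 4; b_{41} = 7; b_{42} = 18.
The sequence repeats with period 40.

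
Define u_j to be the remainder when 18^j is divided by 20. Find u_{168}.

u_0 = 1, u_1 = 18, u_2 = 4, u_3 = 12, u_4 = 16, u_5 = 8, u_6 = 4.
Since u_6 = u_2 = 4, the sequence is eventually periodic: after a pre-period of length 2 it cycles with period 4.
For j ≥ 2, u_j depends only on (j - 2) mod 4. (168 - 2) mod 4 = 2, so u_{168} = u_4 = 16.

16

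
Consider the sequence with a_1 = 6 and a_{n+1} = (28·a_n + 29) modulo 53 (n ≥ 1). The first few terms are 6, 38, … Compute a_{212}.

Listing terms: a_1 = 6,  a_2 = 38,  a_3 = 33,  a_4 = 52,  a_5 = 1,  a_6 = 4,  a_7 = 35,  a_8 = 2,  a_9 = 32,  a_{10} = 24,  a_{11} = 12,  a_{12} = 47,  a_{13} = 20,  a_{14} = 6.
The sequence repeats with period 13.
(212 - 1) mod 13 = 3, so a_{212} = a_4 = 52.

52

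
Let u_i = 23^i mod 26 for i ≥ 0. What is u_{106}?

Computing terms: u_0 = 1; u_1 = 23; u_2 = 9; u_3 = 25; u_4 = 3; u_5 = 17; u_6 = 1.
The sequence repeats with period 6.
So u_{106} = u_{0 + ((106-0) mod 6)} = u_4 = 3.

3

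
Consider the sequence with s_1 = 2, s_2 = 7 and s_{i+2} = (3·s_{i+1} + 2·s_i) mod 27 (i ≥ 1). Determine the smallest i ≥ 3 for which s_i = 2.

We have s_1 = 2, s_2 = 7, s_3 = 25, s_4 = 8, s_5 = 20, s_6 = 22, s_7 = 25, s_8 = 11, s_9 = 2, s_{10} = 1, s_{11} = 7, s_{12} = 23, s_{13} = 2, s_{14} = 25, s_{15} = 25, s_{16} = 17, s_{17} = 20, s_{18} = 13, s_{19} = 25, s_{20} = 20, s_{21} = 2, s_{22} = 19, s_{23} = 7, s_{24} = 5, s_{25} = 2, s_{26} = 16, s_{27} = 25, s_{28} = 26, s_{29} = 20, s_{30} = 4, s_{31} = 25, s_{32} = 2, s_{33} = 2, s_{34} = 10, s_{35} = 7, s_{36} = 14, s_{37} = 2, s_{38} = 7.
Since (s_{37}, s_{38}) = (s_1, s_2) = (2, 7) (two consecutive terms determine the rest), the sequence is periodic with period 36.
The value 2 first appears (with i ≥ 3) at s_9.

9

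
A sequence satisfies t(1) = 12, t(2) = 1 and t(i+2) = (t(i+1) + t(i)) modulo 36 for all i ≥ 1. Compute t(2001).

33

Listing terms: t(1) = 12, t(2) = 1, t(3) = 13, t(4) = 14, t(5) = 27, t(6) = 5, t(7) = 32, t(8) = 1, t(9) = 33, t(10) = 34, t(11) = 31, t(12) = 29, t(13) = 24, t(14) = 17, t(15) = 5, t(16) = 22, t(17) = 27, t(18) = 13, t(19) = 4, t(20) = 17, t(21) = 21, t(22) = 2, t(23) = 23, t(24) = 25, t(25) = 12, t(26) = 1.
The sequence repeats with period 24.
(2001 - 1) mod 24 = 8, so t(2001) = t(9) = 33.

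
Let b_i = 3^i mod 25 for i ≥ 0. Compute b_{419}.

b_0 = 1; b_1 = 3; b_2 = 9; b_3 = 2; b_4 = 6; b_5 = 18; b_6 = 4; b_7 = 12; b_8 = 11; b_9 = 8; b_{10} = 24; b_{11} = 22; b_{12} = 16; b_{13} = 23; b_{14} = 19; b_{15} = 7; b_{16} = 21; b_{17} = 13; b_{18} = 14; b_{19} = 17; b_{20} = 1.
The sequence repeats with period 20.
So b_{419} = b_{0 + ((419-0) mod 20)} = b_{19} = 17.

17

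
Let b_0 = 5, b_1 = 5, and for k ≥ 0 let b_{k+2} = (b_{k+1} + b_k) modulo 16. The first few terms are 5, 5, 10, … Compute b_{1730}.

10

Listing terms: b_0 = 5,  b_1 = 5,  b_2 = 10,  b_3 = 15,  b_4 = 9,  b_5 = 8,  b_6 = 1,  b_7 = 9,  b_8 = 10,  b_9 = 3,  b_{10} = 13,  b_{11} = 0,  b_{12} = 13,  b_{13} = 13,  b_{14} = 10,  b_{15} = 7,  b_{16} = 1,  b_{17} = 8,  b_{18} = 9,  b_{19} = 1,  b_{20} = 10,  b_{21} = 11,  b_{22} = 5,  b_{23} = 0,  b_{24} = 5,  b_{25} = 5.
Since (b_{24}, b_{25}) = (b_0, b_1) = (5, 5) (two consecutive terms determine the rest), the sequence is periodic with period 24.
(1730 - 0) mod 24 = 2, so b_{1730} = b_2 = 10.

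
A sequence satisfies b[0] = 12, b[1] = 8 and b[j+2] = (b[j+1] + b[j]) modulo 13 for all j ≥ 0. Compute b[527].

b[0] = 12, b[1] = 8, b[2] = 7, b[3] = 2, b[4] = 9, b[5] = 11, b[6] = 7, b[7] = 5, b[8] = 12, b[9] = 4, b[10] = 3, b[11] = 7, b[12] = 10, b[13] = 4, b[14] = 1, b[15] = 5, b[16] = 6, b[17] = 11, b[18] = 4, b[19] = 2, b[20] = 6, b[21] = 8, b[22] = 1, b[23] = 9, b[24] = 10, b[25] = 6, b[26] = 3, b[27] = 9, b[28] = 12, b[29] = 8.
Since (b[28], b[29]) = (b[0], b[1]) = (12, 8) (two consecutive terms determine the rest), the sequence is periodic with period 28.
(527 - 0) mod 28 = 23, so b[527] = b[23] = 9.

9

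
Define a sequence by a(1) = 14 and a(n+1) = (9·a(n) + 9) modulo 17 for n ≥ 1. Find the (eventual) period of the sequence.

Listing terms: a(1) = 14, a(2) = 16, a(3) = 0, a(4) = 9, a(5) = 5, a(6) = 3, a(7) = 2, a(8) = 10, a(9) = 14.
Since a(9) = a(1) = 14, the sequence is periodic with period 8.

8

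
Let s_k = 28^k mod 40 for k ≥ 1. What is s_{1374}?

24

We have s_1 = 28,  s_2 = 24,  s_3 = 32,  s_4 = 16,  s_5 = 8,  s_6 = 24.
Since s_6 = s_2 = 24, the sequence is eventually periodic: after a pre-period of length 1 it cycles with period 4.
For k ≥ 2, s_k depends only on (k - 2) mod 4. (1374 - 2) mod 4 = 0, so s_{1374} = s_2 = 24.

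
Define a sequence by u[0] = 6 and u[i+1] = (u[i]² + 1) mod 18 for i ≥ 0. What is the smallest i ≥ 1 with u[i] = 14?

6

Computing terms: u[0] = 6; u[1] = 1; u[2] = 2; u[3] = 5; u[4] = 8; u[5] = 11; u[6] = 14; u[7] = 17; u[8] = 2.
Since u[8] = u[2] = 2, the sequence is eventually periodic: after a pre-period of length 2 it cycles with period 6.
The value 14 first appears (with i ≥ 1) at u[6].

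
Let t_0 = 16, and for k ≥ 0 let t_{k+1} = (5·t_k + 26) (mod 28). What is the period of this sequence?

6

We have t_0 = 16; t_1 = 22; t_2 = 24; t_3 = 6; t_4 = 0; t_5 = 26; t_6 = 16.
Since t_6 = t_0 = 16, the sequence is periodic with period 6.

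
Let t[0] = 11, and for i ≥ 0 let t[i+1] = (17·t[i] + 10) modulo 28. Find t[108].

t[0] = 11; t[1] = 1; t[2] = 27; t[3] = 21; t[4] = 3; t[5] = 5; t[6] = 11.
Since t[6] = t[0] = 11, the sequence is periodic with period 6.
(108 - 0) mod 6 = 0, so t[108] = t[0] = 11.

11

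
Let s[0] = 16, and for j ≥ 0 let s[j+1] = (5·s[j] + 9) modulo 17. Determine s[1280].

Computing terms: s[0] = 16; s[1] = 4; s[2] = 12; s[3] = 1; s[4] = 14; s[5] = 11; s[6] = 13; s[7] = 6; s[8] = 5; s[9] = 0; s[10] = 9; s[11] = 3; s[12] = 7; s[13] = 10; s[14] = 8; s[15] = 15; s[16] = 16.
The sequence repeats with period 16.
(1280 - 0) mod 16 = 0, so s[1280] = s[0] = 16.

16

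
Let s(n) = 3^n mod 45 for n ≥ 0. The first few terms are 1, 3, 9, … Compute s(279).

Computing terms: s(0) = 1; s(1) = 3; s(2) = 9; s(3) = 27; s(4) = 36; s(5) = 18; s(6) = 9.
Since s(6) = s(2) = 9, the sequence is eventually periodic: after a pre-period of length 2 it cycles with period 4.
For n ≥ 2, s(n) depends only on (n - 2) mod 4. (279 - 2) mod 4 = 1, so s(279) = s(3) = 27.

27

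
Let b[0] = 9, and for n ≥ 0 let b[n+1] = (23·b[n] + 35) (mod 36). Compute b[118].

Computing terms: b[0] = 9, b[1] = 26, b[2] = 21, b[3] = 14, b[4] = 33, b[5] = 2, b[6] = 9.
Since b[6] = b[0] = 9, the sequence is periodic with period 6.
(118 - 0) mod 6 = 4, so b[118] = b[4] = 33.

33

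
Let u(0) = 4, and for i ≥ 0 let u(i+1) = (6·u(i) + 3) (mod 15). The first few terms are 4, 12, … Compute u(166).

12

Listing terms: u(0) = 4; u(1) = 12; u(2) = 0; u(3) = 3; u(4) = 6; u(5) = 9; u(6) = 12.
Since u(6) = u(1) = 12, the sequence is eventually periodic: after a pre-period of length 1 it cycles with period 5.
For i ≥ 1, u(i) depends only on (i - 1) mod 5. (166 - 1) mod 5 = 0, so u(166) = u(1) = 12.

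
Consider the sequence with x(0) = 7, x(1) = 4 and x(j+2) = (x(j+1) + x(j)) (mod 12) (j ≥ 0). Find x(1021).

We have x(0) = 7, x(1) = 4, x(2) = 11, x(3) = 3, x(4) = 2, x(5) = 5, x(6) = 7, x(7) = 0, x(8) = 7, x(9) = 7, x(10) = 2, x(11) = 9, x(12) = 11, x(13) = 8, x(14) = 7, x(15) = 3, x(16) = 10, x(17) = 1, x(18) = 11, x(19) = 0, x(20) = 11, x(21) = 11, x(22) = 10, x(23) = 9, x(24) = 7, x(25) = 4.
The sequence repeats with period 24.
So x(1021) = x(0 + ((1021-0) mod 24)) = x(13) = 8.

8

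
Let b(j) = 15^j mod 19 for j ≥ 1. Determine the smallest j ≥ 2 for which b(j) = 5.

8

We have b(1) = 15; b(2) = 16; b(3) = 12; b(4) = 9; b(5) = 2; b(6) = 11; b(7) = 13; b(8) = 5; b(9) = 18; b(10) = 4; b(11) = 3; b(12) = 7; b(13) = 10; b(14) = 17; b(15) = 8; b(16) = 6; b(17) = 14; b(18) = 1; b(19) = 15.
Since b(19) = b(1) = 15, the sequence is periodic with period 18.
The value 5 first appears (with j ≥ 2) at b(8).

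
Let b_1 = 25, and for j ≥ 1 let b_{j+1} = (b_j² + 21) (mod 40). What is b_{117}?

We have b_1 = 25, b_2 = 6, b_3 = 17, b_4 = 30, b_5 = 1, b_6 = 22, b_7 = 25.
Since b_7 = b_1 = 25, the sequence is periodic with period 6.
(117 - 1) mod 6 = 2, so b_{117} = b_3 = 17.

17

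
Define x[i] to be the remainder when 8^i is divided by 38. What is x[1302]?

20

Listing terms: x[1] = 8,  x[2] = 26,  x[3] = 18,  x[4] = 30,  x[5] = 12,  x[6] = 20,  x[7] = 8.
The sequence repeats with period 6.
(1302 - 1) mod 6 = 5, so x[1302] = x[6] = 20.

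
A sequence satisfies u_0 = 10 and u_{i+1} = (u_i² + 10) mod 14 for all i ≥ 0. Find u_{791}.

0

We have u_0 = 10,  u_1 = 12,  u_2 = 0,  u_3 = 10.
Since u_3 = u_0 = 10, the sequence is periodic with period 3.
So u_{791} = u_{0 + ((791-0) mod 3)} = u_2 = 0.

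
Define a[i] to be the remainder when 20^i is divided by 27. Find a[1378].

7

a[1] = 20; a[2] = 22; a[3] = 8; a[4] = 25; a[5] = 14; a[6] = 10; a[7] = 11; a[8] = 4; a[9] = 26; a[10] = 7; a[11] = 5; a[12] = 19; a[13] = 2; a[14] = 13; a[15] = 17; a[16] = 16; a[17] = 23; a[18] = 1; a[19] = 20.
The sequence repeats with period 18.
So a[1378] = a[1 + ((1378-1) mod 18)] = a[10] = 7.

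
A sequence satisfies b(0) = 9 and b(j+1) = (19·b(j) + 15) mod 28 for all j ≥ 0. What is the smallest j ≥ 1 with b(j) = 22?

3

Listing terms: b(0) = 9,  b(1) = 18,  b(2) = 21,  b(3) = 22,  b(4) = 13,  b(5) = 10,  b(6) = 9.
Since b(6) = b(0) = 9, the sequence is periodic with period 6.
The value 22 first appears (with j ≥ 1) at b(3).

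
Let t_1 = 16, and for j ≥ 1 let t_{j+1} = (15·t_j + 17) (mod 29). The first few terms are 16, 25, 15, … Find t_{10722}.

6

Listing terms: t_1 = 16, t_2 = 25, t_3 = 15, t_4 = 10, t_5 = 22, t_6 = 28, t_7 = 2, t_8 = 18, t_9 = 26, t_{10} = 1, t_{11} = 3, t_{12} = 4, t_{13} = 19, t_{14} = 12, t_{15} = 23, t_{16} = 14, t_{17} = 24, t_{18} = 0, t_{19} = 17, t_{20} = 11, t_{21} = 8, t_{22} = 21, t_{23} = 13, t_{24} = 9, t_{25} = 7, t_{26} = 6, t_{27} = 20, t_{28} = 27, t_{29} = 16.
The sequence repeats with period 28.
So t_{10722} = t_{1 + ((10722-1) mod 28)} = t_{26} = 6.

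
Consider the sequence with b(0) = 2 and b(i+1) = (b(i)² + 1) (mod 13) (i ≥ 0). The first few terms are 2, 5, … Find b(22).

b(0) = 2,  b(1) = 5,  b(2) = 0,  b(3) = 1,  b(4) = 2.
Since b(4) = b(0) = 2, the sequence is periodic with period 4.
So b(22) = b(0 + ((22-0) mod 4)) = b(2) = 0.

0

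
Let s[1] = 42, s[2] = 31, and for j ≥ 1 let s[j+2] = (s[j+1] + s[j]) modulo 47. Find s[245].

11

Listing terms: s[1] = 42; s[2] = 31; s[3] = 26; s[4] = 10; s[5] = 36; s[6] = 46; s[7] = 35; s[8] = 34; s[9] = 22; s[10] = 9; s[11] = 31; s[12] = 40; s[13] = 24; s[14] = 17; s[15] = 41; s[16] = 11; s[17] = 5; s[18] = 16; s[19] = 21; s[20] = 37; s[21] = 11; s[22] = 1; s[23] = 12; s[24] = 13; s[25] = 25; s[26] = 38; s[27] = 16; s[28] = 7; s[29] = 23; s[30] = 30; s[31] = 6; s[32] = 36; s[33] = 42; s[34] = 31.
Since (s[33], s[34]) = (s[1], s[2]) = (42, 31) (two consecutive terms determine the rest), the sequence is periodic with period 32.
So s[245] = s[1 + ((245-1) mod 32)] = s[21] = 11.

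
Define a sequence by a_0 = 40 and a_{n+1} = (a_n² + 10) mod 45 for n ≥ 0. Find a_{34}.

We have a_0 = 40; a_1 = 35; a_2 = 20; a_3 = 5; a_4 = 35.
Since a_4 = a_1 = 35, the sequence is eventually periodic: after a pre-period of length 1 it cycles with period 3.
For n ≥ 1, a_n depends only on (n - 1) mod 3. (34 - 1) mod 3 = 0, so a_{34} = a_1 = 35.

35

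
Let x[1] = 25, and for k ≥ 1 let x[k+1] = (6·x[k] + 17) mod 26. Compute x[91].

x[1] = 25; x[2] = 11; x[3] = 5; x[4] = 21; x[5] = 13; x[6] = 17; x[7] = 15; x[8] = 3; x[9] = 9; x[10] = 19; x[11] = 1; x[12] = 23; x[13] = 25.
The sequence repeats with period 12.
So x[91] = x[1 + ((91-1) mod 12)] = x[7] = 15.

15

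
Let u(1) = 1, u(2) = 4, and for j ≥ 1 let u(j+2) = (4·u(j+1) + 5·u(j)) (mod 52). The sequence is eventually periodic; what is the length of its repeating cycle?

u(1) = 1; u(2) = 4; u(3) = 21; u(4) = 0; u(5) = 1; u(6) = 4.
The sequence repeats with period 4.

4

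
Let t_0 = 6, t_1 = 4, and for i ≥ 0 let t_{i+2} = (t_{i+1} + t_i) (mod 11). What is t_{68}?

8

Computing terms: t_0 = 6; t_1 = 4; t_2 = 10; t_3 = 3; t_4 = 2; t_5 = 5; t_6 = 7; t_7 = 1; t_8 = 8; t_9 = 9; t_{10} = 6; t_{11} = 4.
Since (t_{10}, t_{11}) = (t_0, t_1) = (6, 4) (two consecutive terms determine the rest), the sequence is periodic with period 10.
(68 - 0) mod 10 = 8, so t_{68} = t_8 = 8.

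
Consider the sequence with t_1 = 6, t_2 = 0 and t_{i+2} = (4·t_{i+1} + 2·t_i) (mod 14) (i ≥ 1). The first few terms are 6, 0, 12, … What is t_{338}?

0

We have t_1 = 6, t_2 = 0, t_3 = 12, t_4 = 6, t_5 = 6, t_6 = 8, t_7 = 2, t_8 = 10, t_9 = 2, t_{10} = 0, t_{11} = 4, t_{12} = 2, t_{13} = 2, t_{14} = 12, t_{15} = 10, t_{16} = 8, t_{17} = 10, t_{18} = 0, t_{19} = 6, t_{20} = 10, t_{21} = 10, t_{22} = 4, t_{23} = 8, t_{24} = 12, t_{25} = 8, t_{26} = 0, t_{27} = 2, t_{28} = 8, t_{29} = 8, t_{30} = 6, t_{31} = 12, t_{32} = 4, t_{33} = 12, t_{34} = 0, t_{35} = 10, t_{36} = 12, t_{37} = 12, t_{38} = 2, t_{39} = 4, t_{40} = 6, t_{41} = 4, t_{42} = 0, t_{43} = 8, t_{44} = 4, t_{45} = 4, t_{46} = 10, t_{47} = 6, t_{48} = 2, t_{49} = 6, t_{50} = 0.
Since (t_{49}, t_{50}) = (t_1, t_2) = (6, 0) (two consecutive terms determine the rest), the sequence is periodic with period 48.
So t_{338} = t_{1 + ((338-1) mod 48)} = t_2 = 0.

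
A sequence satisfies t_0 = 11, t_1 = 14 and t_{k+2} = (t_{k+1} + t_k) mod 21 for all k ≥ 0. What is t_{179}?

We have t_0 = 11, t_1 = 14, t_2 = 4, t_3 = 18, t_4 = 1, t_5 = 19, t_6 = 20, t_7 = 18, t_8 = 17, t_9 = 14, t_{10} = 10, t_{11} = 3, t_{12} = 13, t_{13} = 16, t_{14} = 8, t_{15} = 3, t_{16} = 11, t_{17} = 14.
The sequence repeats with period 16.
So t_{179} = t_{0 + ((179-0) mod 16)} = t_3 = 18.

18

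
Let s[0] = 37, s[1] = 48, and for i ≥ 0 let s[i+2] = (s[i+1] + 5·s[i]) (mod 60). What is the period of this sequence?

6

s[0] = 37, s[1] = 48, s[2] = 53, s[3] = 53, s[4] = 18, s[5] = 43, s[6] = 13, s[7] = 48, s[8] = 53.
Since (s[7], s[8]) = (s[1], s[2]) = (48, 53) (two consecutive terms determine the rest), the sequence is eventually periodic: after a pre-period of length 1 it cycles with period 6.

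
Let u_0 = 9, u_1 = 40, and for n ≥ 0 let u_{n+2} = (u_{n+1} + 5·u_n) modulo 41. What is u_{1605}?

u_0 = 9, u_1 = 40, u_2 = 3, u_3 = 39, u_4 = 13, u_5 = 3, u_6 = 27, u_7 = 1, u_8 = 13, u_9 = 18, u_{10} = 1, u_{11} = 9, u_{12} = 14, u_{13} = 18, u_{14} = 6, u_{15} = 14, u_{16} = 3, u_{17} = 32, u_{18} = 6, u_{19} = 2, u_{20} = 32, u_{21} = 1, u_{22} = 38, u_{23} = 2, u_{24} = 28, u_{25} = 38, u_{26} = 14, u_{27} = 40, u_{28} = 28, u_{29} = 23, u_{30} = 40, u_{31} = 32, u_{32} = 27, u_{33} = 23, u_{34} = 35, u_{35} = 27, u_{36} = 38, u_{37} = 9, u_{38} = 35, u_{39} = 39, u_{40} = 9, u_{41} = 40.
Since (u_{40}, u_{41}) = (u_0, u_1) = (9, 40) (two consecutive terms determine the rest), the sequence is periodic with period 40.
So u_{1605} = u_{0 + ((1605-0) mod 40)} = u_5 = 3.

3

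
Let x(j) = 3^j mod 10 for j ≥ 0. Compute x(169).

3

x(0) = 1; x(1) = 3; x(2) = 9; x(3) = 7; x(4) = 1.
The sequence repeats with period 4.
So x(169) = x(0 + ((169-0) mod 4)) = x(1) = 3.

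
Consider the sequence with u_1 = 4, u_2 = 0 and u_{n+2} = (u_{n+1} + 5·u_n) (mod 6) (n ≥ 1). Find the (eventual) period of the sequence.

6

Computing terms: u_1 = 4, u_2 = 0, u_3 = 2, u_4 = 2, u_5 = 0, u_6 = 4, u_7 = 4, u_8 = 0.
The sequence repeats with period 6.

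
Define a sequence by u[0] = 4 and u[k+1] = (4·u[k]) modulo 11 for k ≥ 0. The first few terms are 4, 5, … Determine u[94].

1

We have u[0] = 4, u[1] = 5, u[2] = 9, u[3] = 3, u[4] = 1, u[5] = 4.
The sequence repeats with period 5.
(94 - 0) mod 5 = 4, so u[94] = u[4] = 1.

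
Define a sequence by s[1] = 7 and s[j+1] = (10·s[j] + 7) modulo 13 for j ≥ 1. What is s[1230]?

Listing terms: s[1] = 7; s[2] = 12; s[3] = 10; s[4] = 3; s[5] = 11; s[6] = 0; s[7] = 7.
Since s[7] = s[1] = 7, the sequence is periodic with period 6.
(1230 - 1) mod 6 = 5, so s[1230] = s[6] = 0.

0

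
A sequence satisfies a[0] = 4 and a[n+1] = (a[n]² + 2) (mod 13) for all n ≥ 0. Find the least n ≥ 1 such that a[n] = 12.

Computing terms: a[0] = 4; a[1] = 5; a[2] = 1; a[3] = 3; a[4] = 11; a[5] = 6; a[6] = 12; a[7] = 3.
Since a[7] = a[3] = 3, the sequence is eventually periodic: after a pre-period of length 3 it cycles with period 4.
The value 12 first appears (with n ≥ 1) at a[6].

6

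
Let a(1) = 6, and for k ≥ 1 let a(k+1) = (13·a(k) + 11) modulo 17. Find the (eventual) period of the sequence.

Computing terms: a(1) = 6,  a(2) = 4,  a(3) = 12,  a(4) = 14,  a(5) = 6.
The sequence repeats with period 4.

4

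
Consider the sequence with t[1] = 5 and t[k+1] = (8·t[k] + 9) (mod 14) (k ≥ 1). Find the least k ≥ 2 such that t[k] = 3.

7

t[1] = 5, t[2] = 7, t[3] = 9, t[4] = 11, t[5] = 13, t[6] = 1, t[7] = 3, t[8] = 5.
Since t[8] = t[1] = 5, the sequence is periodic with period 7.
The value 3 first appears (with k ≥ 2) at t[7].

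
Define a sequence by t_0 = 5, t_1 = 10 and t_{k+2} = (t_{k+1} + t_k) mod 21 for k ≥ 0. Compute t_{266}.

Listing terms: t_0 = 5,  t_1 = 10,  t_2 = 15,  t_3 = 4,  t_4 = 19,  t_5 = 2,  t_6 = 0,  t_7 = 2,  t_8 = 2,  t_9 = 4,  t_{10} = 6,  t_{11} = 10,  t_{12} = 16,  t_{13} = 5,  t_{14} = 0,  t_{15} = 5,  t_{16} = 5,  t_{17} = 10.
Since (t_{16}, t_{17}) = (t_0, t_1) = (5, 10) (two consecutive terms determine the rest), the sequence is periodic with period 16.
(266 - 0) mod 16 = 10, so t_{266} = t_{10} = 6.

6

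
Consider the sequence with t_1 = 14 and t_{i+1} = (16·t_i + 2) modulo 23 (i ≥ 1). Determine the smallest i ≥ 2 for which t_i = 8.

t_1 = 14; t_2 = 19; t_3 = 7; t_4 = 22; t_5 = 9; t_6 = 8; t_7 = 15; t_8 = 12; t_9 = 10; t_{10} = 1; t_{11} = 18; t_{12} = 14.
Since t_{12} = t_1 = 14, the sequence is periodic with period 11.
The value 8 first appears (with i ≥ 2) at t_6.

6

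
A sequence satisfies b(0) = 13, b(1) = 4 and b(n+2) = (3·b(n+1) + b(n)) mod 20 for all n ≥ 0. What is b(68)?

Computing terms: b(0) = 13, b(1) = 4, b(2) = 5, b(3) = 19, b(4) = 2, b(5) = 5, b(6) = 17, b(7) = 16, b(8) = 5, b(9) = 11, b(10) = 18, b(11) = 5, b(12) = 13, b(13) = 4.
Since (b(12), b(13)) = (b(0), b(1)) = (13, 4) (two consecutive terms determine the rest), the sequence is periodic with period 12.
So b(68) = b(0 + ((68-0) mod 12)) = b(8) = 5.

5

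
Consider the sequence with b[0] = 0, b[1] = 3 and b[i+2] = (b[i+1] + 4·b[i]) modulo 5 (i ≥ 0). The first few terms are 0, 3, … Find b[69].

Computing terms: b[0] = 0,  b[1] = 3,  b[2] = 3,  b[3] = 0,  b[4] = 2,  b[5] = 2,  b[6] = 0,  b[7] = 3.
The sequence repeats with period 6.
(69 - 0) mod 6 = 3, so b[69] = b[3] = 0.

0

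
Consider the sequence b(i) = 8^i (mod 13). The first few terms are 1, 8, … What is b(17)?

Listing terms: b(0) = 1; b(1) = 8; b(2) = 12; b(3) = 5; b(4) = 1.
Since b(4) = b(0) = 1, the sequence is periodic with period 4.
(17 - 0) mod 4 = 1, so b(17) = b(1) = 8.

8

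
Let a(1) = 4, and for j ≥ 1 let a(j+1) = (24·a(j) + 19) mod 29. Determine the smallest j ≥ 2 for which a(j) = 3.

a(1) = 4,  a(2) = 28,  a(3) = 24,  a(4) = 15,  a(5) = 2,  a(6) = 9,  a(7) = 3,  a(8) = 4.
The sequence repeats with period 7.
The value 3 first appears (with j ≥ 2) at a(7).

7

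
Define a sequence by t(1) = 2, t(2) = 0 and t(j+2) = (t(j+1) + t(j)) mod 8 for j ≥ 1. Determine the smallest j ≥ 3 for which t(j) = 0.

8

We have t(1) = 2; t(2) = 0; t(3) = 2; t(4) = 2; t(5) = 4; t(6) = 6; t(7) = 2; t(8) = 0.
Since (t(7), t(8)) = (t(1), t(2)) = (2, 0) (two consecutive terms determine the rest), the sequence is periodic with period 6.
The value 0 next appears (with j ≥ 3) at t(8).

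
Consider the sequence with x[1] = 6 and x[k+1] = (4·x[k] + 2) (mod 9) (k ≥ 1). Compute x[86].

We have x[1] = 6,  x[2] = 8,  x[3] = 7,  x[4] = 3,  x[5] = 5,  x[6] = 4,  x[7] = 0,  x[8] = 2,  x[9] = 1,  x[10] = 6.
The sequence repeats with period 9.
So x[86] = x[1 + ((86-1) mod 9)] = x[5] = 5.

5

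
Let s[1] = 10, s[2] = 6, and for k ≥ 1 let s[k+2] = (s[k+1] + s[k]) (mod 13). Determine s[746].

Listing terms: s[1] = 10, s[2] = 6, s[3] = 3, s[4] = 9, s[5] = 12, s[6] = 8, s[7] = 7, s[8] = 2, s[9] = 9, s[10] = 11, s[11] = 7, s[12] = 5, s[13] = 12, s[14] = 4, s[15] = 3, s[16] = 7, s[17] = 10, s[18] = 4, s[19] = 1, s[20] = 5, s[21] = 6, s[22] = 11, s[23] = 4, s[24] = 2, s[25] = 6, s[26] = 8, s[27] = 1, s[28] = 9, s[29] = 10, s[30] = 6.
Since (s[29], s[30]) = (s[1], s[2]) = (10, 6) (two consecutive terms determine the rest), the sequence is periodic with period 28.
(746 - 1) mod 28 = 17, so s[746] = s[18] = 4.

4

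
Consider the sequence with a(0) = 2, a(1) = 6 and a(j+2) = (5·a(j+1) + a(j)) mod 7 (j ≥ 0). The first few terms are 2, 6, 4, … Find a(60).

2

We have a(0) = 2,  a(1) = 6,  a(2) = 4,  a(3) = 5,  a(4) = 1,  a(5) = 3,  a(6) = 2,  a(7) = 6.
Since (a(6), a(7)) = (a(0), a(1)) = (2, 6) (two consecutive terms determine the rest), the sequence is periodic with period 6.
(60 - 0) mod 6 = 0, so a(60) = a(0) = 2.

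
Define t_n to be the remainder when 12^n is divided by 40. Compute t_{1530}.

t_0 = 1; t_1 = 12; t_2 = 24; t_3 = 8; t_4 = 16; t_5 = 32; t_6 = 24.
Since t_6 = t_2 = 24, the sequence is eventually periodic: after a pre-period of length 2 it cycles with period 4.
For n ≥ 2, t_n depends only on (n - 2) mod 4. (1530 - 2) mod 4 = 0, so t_{1530} = t_2 = 24.

24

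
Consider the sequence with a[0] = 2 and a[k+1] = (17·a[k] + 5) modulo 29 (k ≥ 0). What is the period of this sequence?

4

a[0] = 2,  a[1] = 10,  a[2] = 1,  a[3] = 22,  a[4] = 2.
The sequence repeats with period 4.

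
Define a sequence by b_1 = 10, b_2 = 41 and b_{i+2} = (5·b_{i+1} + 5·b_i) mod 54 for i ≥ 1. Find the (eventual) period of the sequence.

We have b_1 = 10; b_2 = 41; b_3 = 39; b_4 = 22; b_5 = 35; b_6 = 15; b_7 = 34; b_8 = 29; b_9 = 45; b_{10} = 46; b_{11} = 23; b_{12} = 21; b_{13} = 4; b_{14} = 17; b_{15} = 51; b_{16} = 16; b_{17} = 11; b_{18} = 27; b_{19} = 28; b_{20} = 5; b_{21} = 3; b_{22} = 40; b_{23} = 53; b_{24} = 33; b_{25} = 52; b_{26} = 47; b_{27} = 9; b_{28} = 10; b_{29} = 41.
Since (b_{28}, b_{29}) = (b_1, b_2) = (10, 41) (two consecutive terms determine the rest), the sequence is periodic with period 27.

27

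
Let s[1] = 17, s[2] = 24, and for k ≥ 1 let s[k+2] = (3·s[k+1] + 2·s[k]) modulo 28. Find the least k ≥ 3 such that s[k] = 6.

8

Computing terms: s[1] = 17, s[2] = 24, s[3] = 22, s[4] = 2, s[5] = 22, s[6] = 14, s[7] = 2, s[8] = 6, s[9] = 22, s[10] = 22, s[11] = 26, s[12] = 10, s[13] = 26, s[14] = 14, s[15] = 10, s[16] = 2, s[17] = 26, s[18] = 26, s[19] = 18, s[20] = 22, s[21] = 18, s[22] = 14, s[23] = 22, s[24] = 10, s[25] = 18, s[26] = 18, s[27] = 6, s[28] = 26, s[29] = 6, s[30] = 14, s[31] = 26, s[32] = 22, s[33] = 6, s[34] = 6, s[35] = 2, s[36] = 18, s[37] = 2, s[38] = 14, s[39] = 18, s[40] = 26, s[41] = 2, s[42] = 2, s[43] = 10, s[44] = 6, s[45] = 10, s[46] = 14, s[47] = 6, s[48] = 18, s[49] = 10, s[50] = 10, s[51] = 22, s[52] = 2.
Since (s[51], s[52]) = (s[3], s[4]) = (22, 2) (two consecutive terms determine the rest), the sequence is eventually periodic: after a pre-period of length 2 it cycles with period 48.
The value 6 first appears (with k ≥ 3) at s[8].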